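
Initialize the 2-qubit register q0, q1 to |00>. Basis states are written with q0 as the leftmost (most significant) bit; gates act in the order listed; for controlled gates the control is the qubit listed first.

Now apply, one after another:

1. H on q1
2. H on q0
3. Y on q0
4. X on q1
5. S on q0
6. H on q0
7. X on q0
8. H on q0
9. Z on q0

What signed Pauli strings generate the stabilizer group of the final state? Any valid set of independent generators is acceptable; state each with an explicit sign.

The final state is stabilized by the group generated by -YI, +IX; other independent generating sets are equally valid. Key observation: gates 6-9 undo each other exactly, leaving only the rest of the circuit to track.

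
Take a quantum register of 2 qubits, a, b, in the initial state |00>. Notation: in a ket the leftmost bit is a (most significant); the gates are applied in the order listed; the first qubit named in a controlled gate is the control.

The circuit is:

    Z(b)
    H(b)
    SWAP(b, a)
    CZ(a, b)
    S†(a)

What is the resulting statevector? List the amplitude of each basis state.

The final amplitudes are sqrt(2)/2 on |00>, 0 on |01>, -sqrt(2)*I/2 on |10>, 0 on |11>.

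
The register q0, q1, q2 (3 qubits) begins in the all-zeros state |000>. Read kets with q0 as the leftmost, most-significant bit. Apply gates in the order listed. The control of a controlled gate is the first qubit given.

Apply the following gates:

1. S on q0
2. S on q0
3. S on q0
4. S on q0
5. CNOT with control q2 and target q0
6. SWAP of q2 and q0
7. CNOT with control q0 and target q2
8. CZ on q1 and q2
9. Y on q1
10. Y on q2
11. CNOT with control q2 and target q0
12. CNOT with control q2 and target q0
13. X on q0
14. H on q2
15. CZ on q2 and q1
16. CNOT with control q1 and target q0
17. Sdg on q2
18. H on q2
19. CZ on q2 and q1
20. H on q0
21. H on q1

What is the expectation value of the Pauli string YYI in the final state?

The observable YYI averages to 0.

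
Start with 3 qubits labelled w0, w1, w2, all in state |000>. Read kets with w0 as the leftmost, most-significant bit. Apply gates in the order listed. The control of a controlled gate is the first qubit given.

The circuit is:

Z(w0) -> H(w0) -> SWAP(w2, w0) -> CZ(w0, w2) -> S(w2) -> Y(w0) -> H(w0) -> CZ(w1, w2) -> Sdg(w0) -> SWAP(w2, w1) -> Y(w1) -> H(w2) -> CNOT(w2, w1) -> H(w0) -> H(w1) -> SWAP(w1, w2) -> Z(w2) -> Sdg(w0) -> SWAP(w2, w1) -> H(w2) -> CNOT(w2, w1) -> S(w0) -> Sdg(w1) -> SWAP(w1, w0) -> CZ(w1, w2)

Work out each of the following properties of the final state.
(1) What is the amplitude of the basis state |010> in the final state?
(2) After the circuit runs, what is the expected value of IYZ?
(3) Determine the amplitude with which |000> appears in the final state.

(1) |010> carries amplitude I/2 in the final state.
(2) The expectation value of IYZ is -1.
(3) The final state's coefficient on |000> equals -1/2.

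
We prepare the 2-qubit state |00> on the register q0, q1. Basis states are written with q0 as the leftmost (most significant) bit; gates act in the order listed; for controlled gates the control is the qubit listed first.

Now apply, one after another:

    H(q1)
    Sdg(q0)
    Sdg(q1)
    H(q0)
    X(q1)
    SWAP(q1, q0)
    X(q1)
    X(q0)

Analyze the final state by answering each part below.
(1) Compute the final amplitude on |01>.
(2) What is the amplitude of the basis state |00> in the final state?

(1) The amplitude on |01> is 1/2.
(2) |00> carries amplitude 1/2 in the final state.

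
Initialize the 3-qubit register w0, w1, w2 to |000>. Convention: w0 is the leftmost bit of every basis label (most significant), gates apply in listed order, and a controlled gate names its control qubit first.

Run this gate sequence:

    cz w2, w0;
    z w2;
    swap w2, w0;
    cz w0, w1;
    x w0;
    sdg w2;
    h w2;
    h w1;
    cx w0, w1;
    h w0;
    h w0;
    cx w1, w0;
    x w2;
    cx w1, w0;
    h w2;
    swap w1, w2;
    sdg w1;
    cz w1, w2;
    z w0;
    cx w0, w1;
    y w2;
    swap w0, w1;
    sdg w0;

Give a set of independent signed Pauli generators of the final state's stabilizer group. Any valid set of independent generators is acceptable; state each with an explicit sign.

One valid set of independent stabilizer generators is -IIX, -ZII, -IZI (any independent generating set of the same group is equally correct).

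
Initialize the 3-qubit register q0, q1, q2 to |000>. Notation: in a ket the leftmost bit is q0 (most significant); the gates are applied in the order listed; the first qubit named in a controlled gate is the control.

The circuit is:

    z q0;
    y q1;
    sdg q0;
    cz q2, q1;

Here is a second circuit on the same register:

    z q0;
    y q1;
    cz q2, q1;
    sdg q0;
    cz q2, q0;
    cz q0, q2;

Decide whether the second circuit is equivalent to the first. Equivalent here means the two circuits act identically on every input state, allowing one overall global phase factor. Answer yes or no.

Yes: on every input state the two circuits agree up to one overall phase factor.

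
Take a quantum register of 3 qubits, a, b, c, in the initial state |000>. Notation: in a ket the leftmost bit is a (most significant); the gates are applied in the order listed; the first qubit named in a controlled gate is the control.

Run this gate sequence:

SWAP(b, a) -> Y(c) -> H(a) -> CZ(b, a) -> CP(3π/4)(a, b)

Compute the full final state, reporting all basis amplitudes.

After the circuit, the state carries amplitude sqrt(2)*I/2 on |001>, sqrt(2)*I/2 on |101>, and 0 on every other basis state.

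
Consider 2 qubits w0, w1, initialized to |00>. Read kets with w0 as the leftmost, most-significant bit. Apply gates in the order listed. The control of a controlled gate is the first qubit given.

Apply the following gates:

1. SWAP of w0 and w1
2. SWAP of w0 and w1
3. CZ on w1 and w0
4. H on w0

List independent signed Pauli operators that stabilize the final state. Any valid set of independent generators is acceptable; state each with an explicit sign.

One valid set of independent stabilizer generators is +XI, +IZ (any independent generating set of the same group is equally correct). Key observation: steps 1-2 multiply out to the identity, so the circuit reduces to the remaining gates.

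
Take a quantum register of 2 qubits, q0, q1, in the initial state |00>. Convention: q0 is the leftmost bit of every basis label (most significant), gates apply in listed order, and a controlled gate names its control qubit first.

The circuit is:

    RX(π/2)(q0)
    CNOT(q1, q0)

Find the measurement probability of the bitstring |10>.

Outcome |10> occurs with probability 1/2.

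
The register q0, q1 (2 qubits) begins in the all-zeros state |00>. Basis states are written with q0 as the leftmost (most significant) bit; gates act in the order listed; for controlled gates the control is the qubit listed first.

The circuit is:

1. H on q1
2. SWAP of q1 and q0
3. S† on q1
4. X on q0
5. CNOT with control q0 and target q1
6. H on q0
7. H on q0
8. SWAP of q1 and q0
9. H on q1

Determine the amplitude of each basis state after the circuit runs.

The final amplitudes are 1/2 on |00>, 1/2 on |01>, 1/2 on |10>, -1/2 on |11>.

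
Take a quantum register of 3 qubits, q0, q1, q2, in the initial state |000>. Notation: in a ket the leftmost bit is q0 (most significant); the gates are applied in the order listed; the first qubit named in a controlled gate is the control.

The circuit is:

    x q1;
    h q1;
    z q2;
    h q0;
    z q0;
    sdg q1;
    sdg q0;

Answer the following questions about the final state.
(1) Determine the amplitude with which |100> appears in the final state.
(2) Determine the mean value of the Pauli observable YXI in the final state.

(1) The amplitude on |100> is I/2.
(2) The expectation value of YXI is 0.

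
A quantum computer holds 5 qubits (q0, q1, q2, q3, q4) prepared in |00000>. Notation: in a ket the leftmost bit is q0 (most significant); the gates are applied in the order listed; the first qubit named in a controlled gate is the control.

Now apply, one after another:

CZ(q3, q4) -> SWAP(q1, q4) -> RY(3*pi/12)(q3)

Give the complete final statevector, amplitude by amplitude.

After the circuit, the state carries amplitude sqrt(sqrt(2) + 2)/2 on |00000>, sqrt(2 - sqrt(2))/2 on |00010>, and 0 on every other basis state.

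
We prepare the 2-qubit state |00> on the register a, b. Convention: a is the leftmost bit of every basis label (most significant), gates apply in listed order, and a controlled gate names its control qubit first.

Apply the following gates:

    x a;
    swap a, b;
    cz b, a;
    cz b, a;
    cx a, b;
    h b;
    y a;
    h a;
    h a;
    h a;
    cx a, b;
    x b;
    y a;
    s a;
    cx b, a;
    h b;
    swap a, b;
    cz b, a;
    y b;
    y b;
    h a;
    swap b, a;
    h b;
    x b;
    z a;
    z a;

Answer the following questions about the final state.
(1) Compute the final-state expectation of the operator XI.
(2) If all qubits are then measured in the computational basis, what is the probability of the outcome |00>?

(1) The observable XI averages to -1.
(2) Outcome |00> occurs with probability 1/4.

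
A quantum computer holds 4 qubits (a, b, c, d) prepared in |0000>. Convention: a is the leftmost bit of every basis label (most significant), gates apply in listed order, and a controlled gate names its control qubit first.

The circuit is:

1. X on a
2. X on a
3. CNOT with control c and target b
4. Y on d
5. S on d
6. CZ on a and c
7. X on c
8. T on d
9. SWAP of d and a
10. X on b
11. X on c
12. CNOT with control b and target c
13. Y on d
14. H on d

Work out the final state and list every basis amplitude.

After the circuit, the state carries amplitude -sqrt(2)*exp(3*I*pi/4)/2 on |1110>, sqrt(2)*exp(3*I*pi/4)/2 on |1111>, and 0 on every other basis state.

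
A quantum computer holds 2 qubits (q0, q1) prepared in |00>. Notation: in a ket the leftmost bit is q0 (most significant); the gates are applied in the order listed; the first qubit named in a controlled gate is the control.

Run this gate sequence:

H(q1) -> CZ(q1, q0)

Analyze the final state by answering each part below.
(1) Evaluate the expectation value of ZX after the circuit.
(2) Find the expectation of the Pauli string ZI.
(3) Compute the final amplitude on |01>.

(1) The observable ZX averages to 1.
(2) In the final state, ZI has expectation 1.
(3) The amplitude on |01> is sqrt(2)/2.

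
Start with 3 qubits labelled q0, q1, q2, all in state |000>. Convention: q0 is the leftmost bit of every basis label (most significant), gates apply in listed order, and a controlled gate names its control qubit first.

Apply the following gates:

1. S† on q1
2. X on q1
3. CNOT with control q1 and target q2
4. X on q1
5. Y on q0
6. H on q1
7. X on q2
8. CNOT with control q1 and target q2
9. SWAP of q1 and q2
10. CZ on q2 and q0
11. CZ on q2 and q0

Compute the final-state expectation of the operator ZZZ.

The expectation value of ZZZ is -1. Key observation: gates 10-11 undo each other exactly, leaving only the rest of the circuit to track.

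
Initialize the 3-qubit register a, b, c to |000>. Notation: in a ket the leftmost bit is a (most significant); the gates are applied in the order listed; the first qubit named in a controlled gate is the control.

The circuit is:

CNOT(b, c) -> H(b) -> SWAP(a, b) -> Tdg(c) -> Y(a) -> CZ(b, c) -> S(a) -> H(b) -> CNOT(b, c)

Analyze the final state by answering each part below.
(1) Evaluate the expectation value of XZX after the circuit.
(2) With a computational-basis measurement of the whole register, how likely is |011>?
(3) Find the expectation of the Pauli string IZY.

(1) The expectation value of XZX is 0.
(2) The probability of measuring |011> is 1/4.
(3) In the final state, IZY has expectation 0.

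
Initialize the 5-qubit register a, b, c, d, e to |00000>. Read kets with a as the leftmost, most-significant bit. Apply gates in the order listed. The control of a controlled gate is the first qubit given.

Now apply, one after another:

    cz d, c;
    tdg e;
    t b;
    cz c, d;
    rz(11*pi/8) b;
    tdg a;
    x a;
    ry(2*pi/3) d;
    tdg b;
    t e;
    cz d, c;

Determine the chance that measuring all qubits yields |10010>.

A full measurement returns |10010> with probability 3/4.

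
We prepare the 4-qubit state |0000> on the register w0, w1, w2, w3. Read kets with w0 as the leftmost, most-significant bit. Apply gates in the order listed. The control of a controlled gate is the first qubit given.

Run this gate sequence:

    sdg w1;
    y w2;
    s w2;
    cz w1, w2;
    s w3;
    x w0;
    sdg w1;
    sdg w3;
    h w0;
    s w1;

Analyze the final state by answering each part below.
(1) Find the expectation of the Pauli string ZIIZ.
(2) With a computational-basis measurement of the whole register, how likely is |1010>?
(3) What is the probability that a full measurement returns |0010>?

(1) The expectation value of ZIIZ is 0.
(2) A full measurement returns |1010> with probability 1/2.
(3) Outcome |0010> occurs with probability 1/2.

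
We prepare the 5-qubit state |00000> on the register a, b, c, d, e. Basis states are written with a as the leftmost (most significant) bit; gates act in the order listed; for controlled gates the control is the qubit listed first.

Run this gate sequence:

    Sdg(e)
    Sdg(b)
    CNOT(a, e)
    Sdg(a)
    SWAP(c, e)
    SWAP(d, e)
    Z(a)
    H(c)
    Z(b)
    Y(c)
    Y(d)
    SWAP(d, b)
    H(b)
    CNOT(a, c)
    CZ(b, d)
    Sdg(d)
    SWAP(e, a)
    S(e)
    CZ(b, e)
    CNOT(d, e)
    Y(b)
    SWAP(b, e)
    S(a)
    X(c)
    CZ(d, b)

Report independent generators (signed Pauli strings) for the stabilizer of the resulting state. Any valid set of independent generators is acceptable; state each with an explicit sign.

One valid set of independent stabilizer generators is -IIXII, +IIIIX, +ZIIII, +IZIII, +IIIZI (any independent generating set of the same group is equally correct).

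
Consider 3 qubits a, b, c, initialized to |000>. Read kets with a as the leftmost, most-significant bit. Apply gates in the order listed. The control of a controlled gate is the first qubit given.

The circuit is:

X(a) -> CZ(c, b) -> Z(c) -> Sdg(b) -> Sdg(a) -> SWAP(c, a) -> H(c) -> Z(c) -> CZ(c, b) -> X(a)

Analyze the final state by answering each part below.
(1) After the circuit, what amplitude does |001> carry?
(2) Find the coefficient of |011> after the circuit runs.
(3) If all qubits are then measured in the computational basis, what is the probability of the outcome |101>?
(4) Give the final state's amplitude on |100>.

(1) The final state's coefficient on |001> equals 0.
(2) The final state's coefficient on |011> equals 0.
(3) A full measurement returns |101> with probability 1/2.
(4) |100> carries amplitude -sqrt(2)*I/2 in the final state.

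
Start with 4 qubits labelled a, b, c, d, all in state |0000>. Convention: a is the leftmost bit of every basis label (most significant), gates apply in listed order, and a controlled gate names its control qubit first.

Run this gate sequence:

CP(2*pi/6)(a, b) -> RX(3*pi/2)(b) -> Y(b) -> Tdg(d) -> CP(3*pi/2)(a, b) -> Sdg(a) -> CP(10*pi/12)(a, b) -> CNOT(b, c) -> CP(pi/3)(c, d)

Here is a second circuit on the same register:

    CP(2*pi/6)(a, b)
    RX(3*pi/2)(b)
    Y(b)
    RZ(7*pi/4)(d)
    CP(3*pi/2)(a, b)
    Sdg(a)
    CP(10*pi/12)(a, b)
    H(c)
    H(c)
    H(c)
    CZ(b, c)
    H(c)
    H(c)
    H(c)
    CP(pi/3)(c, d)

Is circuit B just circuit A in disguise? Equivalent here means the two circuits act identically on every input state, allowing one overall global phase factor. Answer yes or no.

Yes — the two circuits implement the same unitary up to a global phase.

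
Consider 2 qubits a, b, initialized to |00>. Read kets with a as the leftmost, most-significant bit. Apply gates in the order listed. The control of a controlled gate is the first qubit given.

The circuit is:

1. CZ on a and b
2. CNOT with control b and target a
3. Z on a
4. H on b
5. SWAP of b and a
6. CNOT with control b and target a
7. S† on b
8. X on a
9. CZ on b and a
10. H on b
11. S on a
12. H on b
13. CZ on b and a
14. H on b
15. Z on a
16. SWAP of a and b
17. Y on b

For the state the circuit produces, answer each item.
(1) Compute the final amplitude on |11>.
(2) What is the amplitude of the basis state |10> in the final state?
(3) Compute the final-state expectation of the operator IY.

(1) The amplitude on |11> is I/2.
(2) |10> carries amplitude -1/2 in the final state.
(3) In the final state, IY has expectation -1.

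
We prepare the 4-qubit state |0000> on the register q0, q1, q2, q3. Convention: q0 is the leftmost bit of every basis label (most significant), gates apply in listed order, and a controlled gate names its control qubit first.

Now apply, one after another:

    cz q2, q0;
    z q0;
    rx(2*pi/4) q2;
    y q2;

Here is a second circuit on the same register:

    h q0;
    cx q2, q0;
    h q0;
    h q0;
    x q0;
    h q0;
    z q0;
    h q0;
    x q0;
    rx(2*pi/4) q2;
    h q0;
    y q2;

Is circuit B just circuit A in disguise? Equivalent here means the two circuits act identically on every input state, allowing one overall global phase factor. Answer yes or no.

Yes — the two circuits implement the same unitary up to a global phase.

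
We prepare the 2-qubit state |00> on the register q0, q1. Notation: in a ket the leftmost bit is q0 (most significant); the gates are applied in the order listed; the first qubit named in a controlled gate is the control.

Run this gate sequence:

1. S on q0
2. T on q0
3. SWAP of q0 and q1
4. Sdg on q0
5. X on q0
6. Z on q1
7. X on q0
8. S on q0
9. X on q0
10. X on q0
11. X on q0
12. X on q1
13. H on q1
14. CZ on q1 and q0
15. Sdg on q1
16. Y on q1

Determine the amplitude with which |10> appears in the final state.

The amplitude on |10> is -sqrt(2)/2.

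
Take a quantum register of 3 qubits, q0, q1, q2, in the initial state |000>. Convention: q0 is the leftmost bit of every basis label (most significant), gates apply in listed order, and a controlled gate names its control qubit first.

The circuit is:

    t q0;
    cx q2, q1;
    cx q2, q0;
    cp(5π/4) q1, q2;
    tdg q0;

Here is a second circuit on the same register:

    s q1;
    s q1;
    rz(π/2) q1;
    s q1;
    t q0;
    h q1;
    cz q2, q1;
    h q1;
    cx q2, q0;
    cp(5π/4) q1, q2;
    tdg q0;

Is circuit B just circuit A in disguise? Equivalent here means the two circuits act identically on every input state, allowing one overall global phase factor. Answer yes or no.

Yes: on every input state the two circuits agree up to one overall phase factor.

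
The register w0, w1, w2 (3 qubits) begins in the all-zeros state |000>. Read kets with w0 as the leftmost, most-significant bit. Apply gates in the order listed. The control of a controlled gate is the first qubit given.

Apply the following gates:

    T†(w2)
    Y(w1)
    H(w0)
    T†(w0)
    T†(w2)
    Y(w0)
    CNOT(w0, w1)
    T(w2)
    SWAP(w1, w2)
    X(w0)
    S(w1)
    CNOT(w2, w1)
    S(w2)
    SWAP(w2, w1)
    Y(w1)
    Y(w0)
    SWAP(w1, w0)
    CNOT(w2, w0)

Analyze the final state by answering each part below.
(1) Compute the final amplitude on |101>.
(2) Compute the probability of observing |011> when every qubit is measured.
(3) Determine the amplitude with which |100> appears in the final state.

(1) The amplitude on |101> is -sqrt(2)*exp(I*pi/4)/2.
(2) The probability of measuring |011> is 0.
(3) The final state's coefficient on |100> equals 0.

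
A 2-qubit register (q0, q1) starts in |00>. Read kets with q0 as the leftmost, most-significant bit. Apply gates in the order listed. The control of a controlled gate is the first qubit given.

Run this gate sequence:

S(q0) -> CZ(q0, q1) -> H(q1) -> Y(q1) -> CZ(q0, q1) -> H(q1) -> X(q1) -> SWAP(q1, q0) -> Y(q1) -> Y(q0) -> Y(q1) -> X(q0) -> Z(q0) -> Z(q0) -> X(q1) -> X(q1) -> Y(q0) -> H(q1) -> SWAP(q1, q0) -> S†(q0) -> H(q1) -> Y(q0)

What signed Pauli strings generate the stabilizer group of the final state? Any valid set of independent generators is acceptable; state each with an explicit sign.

One valid set of independent stabilizer generators is -YI, -IX (any independent generating set of the same group is equally correct). Key observation: steps 15-16 multiply out to the identity, so the circuit reduces to the remaining gates.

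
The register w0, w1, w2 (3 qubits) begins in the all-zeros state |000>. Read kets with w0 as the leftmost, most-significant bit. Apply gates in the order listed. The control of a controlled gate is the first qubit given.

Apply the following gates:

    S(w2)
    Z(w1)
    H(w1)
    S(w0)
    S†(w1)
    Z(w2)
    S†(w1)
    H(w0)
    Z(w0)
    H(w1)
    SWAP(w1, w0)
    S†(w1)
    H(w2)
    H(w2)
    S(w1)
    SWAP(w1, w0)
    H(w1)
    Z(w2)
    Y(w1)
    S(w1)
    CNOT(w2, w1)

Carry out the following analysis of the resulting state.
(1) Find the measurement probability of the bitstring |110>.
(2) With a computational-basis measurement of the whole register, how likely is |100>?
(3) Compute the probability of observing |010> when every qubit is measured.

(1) A full measurement returns |110> with probability 1/4. Key observation: gates 10-17 undo each other exactly, leaving only the rest of the circuit to track.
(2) A full measurement returns |100> with probability 1/4.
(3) The probability of measuring |010> is 1/4.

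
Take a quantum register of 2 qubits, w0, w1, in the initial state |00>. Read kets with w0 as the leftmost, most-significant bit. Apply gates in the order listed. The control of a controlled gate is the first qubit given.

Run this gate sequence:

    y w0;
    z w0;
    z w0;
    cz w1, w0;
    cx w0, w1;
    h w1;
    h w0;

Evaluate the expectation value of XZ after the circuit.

In the final state, XZ has expectation 0.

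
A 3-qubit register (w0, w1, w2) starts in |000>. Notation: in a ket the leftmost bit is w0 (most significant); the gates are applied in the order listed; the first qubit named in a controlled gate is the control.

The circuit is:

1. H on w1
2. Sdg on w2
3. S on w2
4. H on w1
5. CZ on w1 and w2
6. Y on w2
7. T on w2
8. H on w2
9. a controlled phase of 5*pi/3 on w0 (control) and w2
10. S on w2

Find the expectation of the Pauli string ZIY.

The observable ZIY averages to -1.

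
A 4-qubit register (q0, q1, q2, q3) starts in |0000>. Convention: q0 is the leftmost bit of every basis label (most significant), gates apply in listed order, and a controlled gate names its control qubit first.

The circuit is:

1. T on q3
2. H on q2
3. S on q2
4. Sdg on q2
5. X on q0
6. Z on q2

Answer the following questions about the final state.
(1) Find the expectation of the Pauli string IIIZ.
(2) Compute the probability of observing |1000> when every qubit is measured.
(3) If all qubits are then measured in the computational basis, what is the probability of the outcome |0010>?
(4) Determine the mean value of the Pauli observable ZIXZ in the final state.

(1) In the final state, IIIZ has expectation 1.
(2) Outcome |1000> occurs with probability 1/2.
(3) The probability of measuring |0010> is 0.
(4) The observable ZIXZ averages to 1.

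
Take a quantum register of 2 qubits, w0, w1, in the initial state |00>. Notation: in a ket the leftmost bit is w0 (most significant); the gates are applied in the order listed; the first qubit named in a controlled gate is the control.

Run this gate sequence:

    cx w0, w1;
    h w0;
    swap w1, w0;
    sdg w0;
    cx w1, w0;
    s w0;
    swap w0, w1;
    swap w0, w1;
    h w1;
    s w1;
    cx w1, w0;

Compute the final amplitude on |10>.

|10> carries amplitude I/2 in the final state.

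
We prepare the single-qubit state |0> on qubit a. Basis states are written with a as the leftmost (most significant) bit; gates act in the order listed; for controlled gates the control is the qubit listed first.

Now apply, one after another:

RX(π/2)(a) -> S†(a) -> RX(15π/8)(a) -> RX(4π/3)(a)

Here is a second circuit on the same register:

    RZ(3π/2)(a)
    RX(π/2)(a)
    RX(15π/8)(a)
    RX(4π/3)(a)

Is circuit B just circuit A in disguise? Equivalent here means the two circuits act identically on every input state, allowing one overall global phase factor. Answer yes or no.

No: there is an input state on which the two circuits produce genuinely different outputs (not merely differing by a phase).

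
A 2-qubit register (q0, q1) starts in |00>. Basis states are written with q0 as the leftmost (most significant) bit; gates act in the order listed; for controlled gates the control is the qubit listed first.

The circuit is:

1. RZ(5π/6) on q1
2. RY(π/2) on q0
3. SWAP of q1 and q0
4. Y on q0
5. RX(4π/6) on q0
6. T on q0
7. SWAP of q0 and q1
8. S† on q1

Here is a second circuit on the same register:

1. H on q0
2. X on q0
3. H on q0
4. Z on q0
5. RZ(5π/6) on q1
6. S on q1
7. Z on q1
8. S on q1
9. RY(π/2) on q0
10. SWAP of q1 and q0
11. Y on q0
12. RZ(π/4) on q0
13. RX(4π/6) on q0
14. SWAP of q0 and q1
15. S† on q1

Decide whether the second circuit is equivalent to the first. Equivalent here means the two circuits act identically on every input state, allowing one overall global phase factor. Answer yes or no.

No, they are not equivalent — no single phase factor reconciles the two unitaries.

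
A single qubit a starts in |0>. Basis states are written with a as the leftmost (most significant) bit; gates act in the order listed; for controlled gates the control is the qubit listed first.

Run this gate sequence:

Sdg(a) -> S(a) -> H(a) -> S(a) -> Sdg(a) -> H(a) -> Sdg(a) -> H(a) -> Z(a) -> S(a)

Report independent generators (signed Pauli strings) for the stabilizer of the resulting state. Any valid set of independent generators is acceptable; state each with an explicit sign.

The stabilizer group can be generated by -Y, among other valid generating sets. Key observation: gates 2-7 undo each other exactly, leaving only the rest of the circuit to track.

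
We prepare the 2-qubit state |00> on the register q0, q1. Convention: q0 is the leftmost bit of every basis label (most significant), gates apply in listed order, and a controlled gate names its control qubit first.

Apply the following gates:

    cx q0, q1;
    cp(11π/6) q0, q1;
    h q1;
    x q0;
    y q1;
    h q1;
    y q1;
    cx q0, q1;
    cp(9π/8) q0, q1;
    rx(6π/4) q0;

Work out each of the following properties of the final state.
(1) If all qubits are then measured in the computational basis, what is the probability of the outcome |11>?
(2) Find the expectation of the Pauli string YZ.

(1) A full measurement returns |11> with probability 1/2.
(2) The observable YZ averages to 1.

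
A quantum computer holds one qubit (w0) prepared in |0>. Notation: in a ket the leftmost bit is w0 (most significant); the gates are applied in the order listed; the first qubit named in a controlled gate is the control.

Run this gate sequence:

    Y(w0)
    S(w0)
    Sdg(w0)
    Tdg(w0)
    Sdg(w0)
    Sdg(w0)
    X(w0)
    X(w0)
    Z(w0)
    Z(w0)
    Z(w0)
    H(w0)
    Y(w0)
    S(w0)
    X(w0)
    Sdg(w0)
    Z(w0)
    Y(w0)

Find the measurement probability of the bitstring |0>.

Outcome |0> occurs with probability 1/2.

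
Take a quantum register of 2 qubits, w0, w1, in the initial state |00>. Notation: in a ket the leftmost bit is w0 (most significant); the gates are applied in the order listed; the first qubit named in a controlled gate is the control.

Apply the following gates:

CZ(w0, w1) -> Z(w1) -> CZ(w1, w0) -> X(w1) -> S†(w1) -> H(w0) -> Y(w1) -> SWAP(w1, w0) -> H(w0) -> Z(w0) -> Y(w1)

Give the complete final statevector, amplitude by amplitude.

After the circuit, the state carries amplitude I/2 on |00>, -I/2 on |01>, -I/2 on |10>, I/2 on |11>.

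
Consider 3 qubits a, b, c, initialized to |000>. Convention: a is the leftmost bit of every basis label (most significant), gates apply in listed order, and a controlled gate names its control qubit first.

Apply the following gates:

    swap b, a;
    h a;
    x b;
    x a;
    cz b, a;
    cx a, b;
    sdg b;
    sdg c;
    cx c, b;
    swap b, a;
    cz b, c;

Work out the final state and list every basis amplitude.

After the circuit, the state carries amplitude -sqrt(2)/2 on |010>, -sqrt(2)*I/2 on |100>, and 0 on every other basis state.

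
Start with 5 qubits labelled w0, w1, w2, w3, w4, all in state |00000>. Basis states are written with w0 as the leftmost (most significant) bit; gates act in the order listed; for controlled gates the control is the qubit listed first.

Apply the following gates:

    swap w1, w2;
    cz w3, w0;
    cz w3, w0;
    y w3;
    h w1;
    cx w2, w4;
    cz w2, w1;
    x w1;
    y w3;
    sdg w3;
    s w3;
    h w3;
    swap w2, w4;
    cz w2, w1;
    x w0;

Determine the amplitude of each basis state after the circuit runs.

After the circuit, the state carries amplitude 1/2 on |10000>, 1/2 on |10010>, 1/2 on |11000>, 1/2 on |11010>, and 0 on every other basis state. Key observation: gates 2-3 undo each other exactly, leaving only the rest of the circuit to track.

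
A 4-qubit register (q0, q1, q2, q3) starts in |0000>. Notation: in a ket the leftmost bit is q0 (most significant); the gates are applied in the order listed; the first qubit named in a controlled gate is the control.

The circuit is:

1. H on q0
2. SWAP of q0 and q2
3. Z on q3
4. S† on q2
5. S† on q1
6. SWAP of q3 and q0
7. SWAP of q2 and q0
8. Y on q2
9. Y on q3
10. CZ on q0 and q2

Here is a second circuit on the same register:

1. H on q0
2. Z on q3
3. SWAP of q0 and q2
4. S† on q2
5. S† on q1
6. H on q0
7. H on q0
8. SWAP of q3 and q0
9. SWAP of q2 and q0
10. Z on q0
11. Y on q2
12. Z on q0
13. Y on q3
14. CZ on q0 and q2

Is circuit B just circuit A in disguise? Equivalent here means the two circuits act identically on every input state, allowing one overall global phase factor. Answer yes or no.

Yes — the two circuits implement the same unitary up to a global phase.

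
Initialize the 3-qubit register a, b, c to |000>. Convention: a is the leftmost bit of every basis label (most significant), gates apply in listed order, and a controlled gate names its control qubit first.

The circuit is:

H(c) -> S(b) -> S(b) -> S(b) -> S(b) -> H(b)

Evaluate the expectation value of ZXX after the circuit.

In the final state, ZXX has expectation 1.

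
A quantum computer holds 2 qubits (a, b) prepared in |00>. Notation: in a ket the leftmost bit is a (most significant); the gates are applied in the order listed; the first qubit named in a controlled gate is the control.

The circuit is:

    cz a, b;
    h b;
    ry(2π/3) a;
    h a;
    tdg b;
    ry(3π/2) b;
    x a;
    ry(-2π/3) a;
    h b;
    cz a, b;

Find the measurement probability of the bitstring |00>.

Outcome |00> occurs with probability 1/4.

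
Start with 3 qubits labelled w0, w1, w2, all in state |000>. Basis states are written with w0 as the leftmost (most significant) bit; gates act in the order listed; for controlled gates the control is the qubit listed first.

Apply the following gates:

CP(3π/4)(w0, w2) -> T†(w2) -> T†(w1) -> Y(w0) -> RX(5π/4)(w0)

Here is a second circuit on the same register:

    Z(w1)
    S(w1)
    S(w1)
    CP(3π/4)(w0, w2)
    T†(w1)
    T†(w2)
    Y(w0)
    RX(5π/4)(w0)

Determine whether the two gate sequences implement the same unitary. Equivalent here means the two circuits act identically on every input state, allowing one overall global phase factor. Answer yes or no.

Yes: on every input state the two circuits agree up to one overall phase factor.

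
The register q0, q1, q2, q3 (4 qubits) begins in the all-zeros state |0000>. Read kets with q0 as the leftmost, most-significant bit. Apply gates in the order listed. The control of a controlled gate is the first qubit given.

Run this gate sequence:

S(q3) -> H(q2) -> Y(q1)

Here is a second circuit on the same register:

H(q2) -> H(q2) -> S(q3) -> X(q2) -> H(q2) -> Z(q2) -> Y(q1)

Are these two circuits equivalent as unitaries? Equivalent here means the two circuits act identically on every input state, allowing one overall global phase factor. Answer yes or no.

Yes: on every input state the two circuits agree up to one overall phase factor.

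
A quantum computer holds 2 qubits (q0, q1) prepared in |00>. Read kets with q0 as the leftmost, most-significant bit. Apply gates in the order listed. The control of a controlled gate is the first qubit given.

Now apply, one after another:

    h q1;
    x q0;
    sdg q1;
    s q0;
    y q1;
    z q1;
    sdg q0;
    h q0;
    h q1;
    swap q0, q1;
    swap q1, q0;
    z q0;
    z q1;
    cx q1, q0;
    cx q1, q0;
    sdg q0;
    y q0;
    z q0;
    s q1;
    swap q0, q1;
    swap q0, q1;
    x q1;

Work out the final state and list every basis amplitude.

The resulting statevector has amplitude sqrt(2)*(-1 - I)/4 on |00>, sqrt(2)*(1 + I)/4 on |01>, sqrt(2)*(1 - I)/4 on |10>, sqrt(2)*(-1 + I)/4 on |11>.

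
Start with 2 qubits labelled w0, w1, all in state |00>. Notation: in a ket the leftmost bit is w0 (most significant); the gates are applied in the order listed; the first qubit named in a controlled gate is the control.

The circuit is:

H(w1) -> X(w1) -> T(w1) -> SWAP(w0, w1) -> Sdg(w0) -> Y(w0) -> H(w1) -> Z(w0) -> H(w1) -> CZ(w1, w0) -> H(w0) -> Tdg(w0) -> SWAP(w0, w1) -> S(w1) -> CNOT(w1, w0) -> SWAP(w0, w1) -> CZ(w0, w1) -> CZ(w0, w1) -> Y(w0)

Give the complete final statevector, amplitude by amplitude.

The resulting statevector has amplitude 0 on |00>, -1/2 + exp(I*pi/4)/2 on |01>, 1/2 - exp(3*I*pi/4)/2 on |10>, 0 on |11>.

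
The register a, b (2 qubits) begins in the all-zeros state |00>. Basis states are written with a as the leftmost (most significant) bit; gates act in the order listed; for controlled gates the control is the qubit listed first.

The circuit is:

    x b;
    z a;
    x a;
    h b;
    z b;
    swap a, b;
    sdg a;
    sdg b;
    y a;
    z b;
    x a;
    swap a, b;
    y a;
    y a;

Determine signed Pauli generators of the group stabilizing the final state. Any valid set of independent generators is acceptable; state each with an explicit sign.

One valid set of independent stabilizer generators is +IY, -ZI (any independent generating set of the same group is equally correct).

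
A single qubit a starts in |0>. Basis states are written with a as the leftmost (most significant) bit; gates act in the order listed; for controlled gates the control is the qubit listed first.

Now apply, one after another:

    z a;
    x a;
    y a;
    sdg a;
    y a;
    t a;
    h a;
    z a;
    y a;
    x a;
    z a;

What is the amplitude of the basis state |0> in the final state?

|0> carries amplitude sqrt(2)*exp(3*I*pi/4)/2 in the final state.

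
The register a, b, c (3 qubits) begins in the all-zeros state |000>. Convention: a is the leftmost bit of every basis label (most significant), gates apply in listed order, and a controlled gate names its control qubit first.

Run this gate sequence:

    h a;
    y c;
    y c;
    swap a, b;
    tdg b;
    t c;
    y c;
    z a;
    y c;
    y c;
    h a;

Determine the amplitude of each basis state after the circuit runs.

The final amplitudes are 0 on |000>, I/2 on |001>, 0 on |010>, exp(I*pi/4)/2 on |011>, 0 on |100>, I/2 on |101>, 0 on |110>, exp(I*pi/4)/2 on |111>.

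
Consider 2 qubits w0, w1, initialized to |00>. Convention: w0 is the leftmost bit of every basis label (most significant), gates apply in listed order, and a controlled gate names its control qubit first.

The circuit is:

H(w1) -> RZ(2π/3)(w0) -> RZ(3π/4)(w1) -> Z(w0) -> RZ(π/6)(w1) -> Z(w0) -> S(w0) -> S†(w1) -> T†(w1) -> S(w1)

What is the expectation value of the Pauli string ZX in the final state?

In the final state, ZX has expectation -1/2.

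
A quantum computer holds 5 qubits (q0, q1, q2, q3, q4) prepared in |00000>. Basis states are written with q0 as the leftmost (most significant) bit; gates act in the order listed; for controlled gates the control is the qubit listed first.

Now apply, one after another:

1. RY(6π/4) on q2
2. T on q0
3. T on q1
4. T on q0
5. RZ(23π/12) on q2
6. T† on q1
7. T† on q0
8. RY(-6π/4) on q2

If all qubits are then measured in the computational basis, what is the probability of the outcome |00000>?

The probability of measuring |00000> is sqrt(2)/8 + sqrt(6)/8 + 1/2.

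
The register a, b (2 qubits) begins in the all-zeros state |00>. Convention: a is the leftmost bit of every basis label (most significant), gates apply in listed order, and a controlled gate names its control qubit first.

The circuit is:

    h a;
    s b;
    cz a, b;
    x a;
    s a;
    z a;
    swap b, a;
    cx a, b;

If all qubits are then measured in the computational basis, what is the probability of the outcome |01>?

The probability of measuring |01> is 1/2.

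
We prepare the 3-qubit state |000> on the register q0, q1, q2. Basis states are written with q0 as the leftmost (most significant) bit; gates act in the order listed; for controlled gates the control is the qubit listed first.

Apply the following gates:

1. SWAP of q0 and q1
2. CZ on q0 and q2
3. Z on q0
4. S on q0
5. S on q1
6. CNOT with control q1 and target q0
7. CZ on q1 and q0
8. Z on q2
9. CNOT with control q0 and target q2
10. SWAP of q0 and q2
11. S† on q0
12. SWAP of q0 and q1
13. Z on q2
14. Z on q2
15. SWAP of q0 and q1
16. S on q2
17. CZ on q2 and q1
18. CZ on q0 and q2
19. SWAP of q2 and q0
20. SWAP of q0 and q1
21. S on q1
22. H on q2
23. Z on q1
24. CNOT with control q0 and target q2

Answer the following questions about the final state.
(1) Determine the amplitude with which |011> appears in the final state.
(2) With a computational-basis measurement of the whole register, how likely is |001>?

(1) The amplitude on |011> is 0.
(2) A full measurement returns |001> with probability 1/2.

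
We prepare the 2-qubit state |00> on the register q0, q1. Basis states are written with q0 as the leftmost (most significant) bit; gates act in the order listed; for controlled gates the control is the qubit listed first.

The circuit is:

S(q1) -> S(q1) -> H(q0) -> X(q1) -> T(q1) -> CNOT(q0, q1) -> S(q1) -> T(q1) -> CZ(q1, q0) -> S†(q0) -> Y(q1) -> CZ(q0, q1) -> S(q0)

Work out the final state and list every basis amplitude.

After the circuit, the state carries amplitude sqrt(2)*I/2 on |00>, 0 on |01>, 0 on |10>, -sqrt(2)*exp(3*I*pi/4)/2 on |11>.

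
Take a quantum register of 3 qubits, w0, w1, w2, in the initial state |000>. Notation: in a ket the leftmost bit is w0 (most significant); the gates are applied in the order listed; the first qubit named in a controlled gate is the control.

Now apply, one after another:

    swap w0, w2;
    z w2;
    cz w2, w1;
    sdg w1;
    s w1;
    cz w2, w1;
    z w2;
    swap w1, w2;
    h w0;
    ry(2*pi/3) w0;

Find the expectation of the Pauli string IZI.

In the final state, IZI has expectation 1. Key observation: gates 2-7 undo each other exactly, leaving only the rest of the circuit to track.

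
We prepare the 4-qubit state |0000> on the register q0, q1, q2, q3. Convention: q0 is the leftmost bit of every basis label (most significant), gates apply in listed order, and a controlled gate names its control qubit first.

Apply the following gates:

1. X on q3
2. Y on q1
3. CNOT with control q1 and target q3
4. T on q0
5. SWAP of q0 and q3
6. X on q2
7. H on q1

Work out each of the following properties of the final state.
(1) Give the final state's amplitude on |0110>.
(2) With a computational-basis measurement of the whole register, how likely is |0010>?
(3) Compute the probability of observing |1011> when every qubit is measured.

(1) The amplitude on |0110> is -sqrt(2)*I/2.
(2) Outcome |0010> occurs with probability 1/2.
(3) A full measurement returns |1011> with probability 0.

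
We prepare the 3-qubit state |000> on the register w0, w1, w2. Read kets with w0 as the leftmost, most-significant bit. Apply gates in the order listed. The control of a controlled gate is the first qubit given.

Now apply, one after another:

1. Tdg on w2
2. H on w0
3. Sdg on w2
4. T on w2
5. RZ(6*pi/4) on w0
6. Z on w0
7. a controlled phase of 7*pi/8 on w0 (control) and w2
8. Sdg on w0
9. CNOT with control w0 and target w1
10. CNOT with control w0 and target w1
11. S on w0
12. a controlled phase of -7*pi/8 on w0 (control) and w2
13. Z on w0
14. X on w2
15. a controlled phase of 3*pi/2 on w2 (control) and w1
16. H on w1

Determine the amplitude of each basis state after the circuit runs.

The final amplitudes are 0 on |000>, -exp(I*pi/4)/2 on |001>, 0 on |010>, -exp(I*pi/4)/2 on |011>, 0 on |100>, exp(3*I*pi/4)/2 on |101>, 0 on |110>, exp(3*I*pi/4)/2 on |111>. Key observation: steps 6-13 multiply out to the identity, so the circuit reduces to the remaining gates.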